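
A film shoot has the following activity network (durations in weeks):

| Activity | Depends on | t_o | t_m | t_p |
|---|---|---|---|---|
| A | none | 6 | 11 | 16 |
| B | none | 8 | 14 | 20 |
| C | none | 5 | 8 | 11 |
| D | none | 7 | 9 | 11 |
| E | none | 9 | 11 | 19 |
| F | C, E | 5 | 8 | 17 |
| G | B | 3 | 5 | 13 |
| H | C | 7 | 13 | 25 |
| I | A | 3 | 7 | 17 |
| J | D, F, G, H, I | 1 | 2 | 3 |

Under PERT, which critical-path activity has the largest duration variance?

te_A = (6 + 4·11 + 16)/6 = 66/6 = 11; σ²_A = ((16−6)/6)² = 2.778
te_B = (8 + 4·14 + 20)/6 = 84/6 = 14; σ²_B = ((20−8)/6)² = 4.000
te_C = (5 + 4·8 + 11)/6 = 48/6 = 8; σ²_C = ((11−5)/6)² = 1.000
te_D = (7 + 4·9 + 11)/6 = 54/6 = 9; σ²_D = ((11−7)/6)² = 0.444
te_E = (9 + 4·11 + 19)/6 = 72/6 = 12; σ²_E = ((19−9)/6)² = 2.778
te_F = (5 + 4·8 + 17)/6 = 54/6 = 9; σ²_F = ((17−5)/6)² = 4.000
te_G = (3 + 4·5 + 13)/6 = 36/6 = 6; σ²_G = ((13−3)/6)² = 2.778
te_H = (7 + 4·13 + 25)/6 = 84/6 = 14; σ²_H = ((25−7)/6)² = 9.000
te_I = (3 + 4·7 + 17)/6 = 48/6 = 8; σ²_I = ((17−3)/6)² = 5.444
te_J = (1 + 4·2 + 3)/6 = 12/6 = 2; σ²_J = ((3−1)/6)² = 0.111

Forward pass:
ES_A = 0; EF_A = 11
ES_B = 0; EF_B = 14
ES_C = 0; EF_C = 8
ES_D = 0; EF_D = 9
ES_E = 0; EF_E = 12
ES_F = max(EF_C=8, EF_E=12) = 12; EF_F = 12+9 = 21
ES_G = 14; EF_G = 14+6 = 20
ES_H = 8; EF_H = 8+14 = 22
ES_I = 11; EF_I = 11+8 = 19
ES_J = max(EF_D=9, EF_F=21, EF_G=20, EF_H=22, EF_I=19) = 22; EF_J = 22+2 = 24
Expected project duration μ = 24 weeks. Critical path: C → H → J.

Variances on critical path: σ²_C=1.000, σ²_H=9.000, σ²_J=0.111.
Largest is σ²_H = 9.000.

H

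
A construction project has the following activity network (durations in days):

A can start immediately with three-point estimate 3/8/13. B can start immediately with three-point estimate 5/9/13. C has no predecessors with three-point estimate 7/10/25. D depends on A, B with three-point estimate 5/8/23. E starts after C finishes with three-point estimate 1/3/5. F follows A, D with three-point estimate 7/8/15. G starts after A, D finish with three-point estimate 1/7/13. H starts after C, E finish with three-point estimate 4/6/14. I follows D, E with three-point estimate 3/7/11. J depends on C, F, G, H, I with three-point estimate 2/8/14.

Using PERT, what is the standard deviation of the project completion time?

te_A = (3 + 4·8 + 13)/6 = 48/6 = 8; σ²_A = ((13−3)/6)² = 2.778
te_B = (5 + 4·9 + 13)/6 = 54/6 = 9; σ²_B = ((13−5)/6)² = 1.778
te_C = (7 + 4·10 + 25)/6 = 72/6 = 12; σ²_C = ((25−7)/6)² = 9.000
te_D = (5 + 4·8 + 23)/6 = 60/6 = 10; σ²_D = ((23−5)/6)² = 9.000
te_E = (1 + 4·3 + 5)/6 = 18/6 = 3; σ²_E = ((5−1)/6)² = 0.444
te_F = (7 + 4·8 + 15)/6 = 54/6 = 9; σ²_F = ((15−7)/6)² = 1.778
te_G = (1 + 4·7 + 13)/6 = 42/6 = 7; σ²_G = ((13−1)/6)² = 4.000
te_H = (4 + 4·6 + 14)/6 = 42/6 = 7; σ²_H = ((14−4)/6)² = 2.778
te_I = (3 + 4·7 + 11)/6 = 42/6 = 7; σ²_I = ((11−3)/6)² = 1.778
te_J = (2 + 4·8 + 14)/6 = 48/6 = 8; σ²_J = ((14−2)/6)² = 4.000

Forward pass:
ES_A = 0; EF_A = 8
ES_B = 0; EF_B = 9
ES_C = 0; EF_C = 12
ES_D = max(EF_A=8, EF_B=9) = 9; EF_D = 9+10 = 19
ES_E = 12; EF_E = 12+3 = 15
ES_F = max(EF_A=8, EF_D=19) = 19; EF_F = 19+9 = 28
ES_G = max(EF_A=8, EF_D=19) = 19; EF_G = 19+7 = 26
ES_H = max(EF_C=12, EF_E=15) = 15; EF_H = 15+7 = 22
ES_I = max(EF_D=19, EF_E=15) = 19; EF_I = 19+7 = 26
ES_J = max(EF_C=12, EF_F=28, EF_G=26, EF_H=22, EF_I=26) = 28; EF_J = 28+8 = 36
Expected project duration μ = 36 days. Critical path: B → D → F → J.

Variance along critical path = 1.778 + 9.000 + 1.778 + 4.000 = 16.556
σ = √16.556 = 4.069 days

4.07 days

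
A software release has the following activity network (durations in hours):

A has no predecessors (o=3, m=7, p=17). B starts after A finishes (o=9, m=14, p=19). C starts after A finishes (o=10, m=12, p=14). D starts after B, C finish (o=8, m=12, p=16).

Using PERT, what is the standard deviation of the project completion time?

3.16 hours

te_A = (3 + 4·7 + 17)/6 = 48/6 = 8; σ²_A = ((17−3)/6)² = 5.444
te_B = (9 + 4·14 + 19)/6 = 84/6 = 14; σ²_B = ((19−9)/6)² = 2.778
te_C = (10 + 4·12 + 14)/6 = 72/6 = 12; σ²_C = ((14−10)/6)² = 0.444
te_D = (8 + 4·12 + 16)/6 = 72/6 = 12; σ²_D = ((16−8)/6)² = 1.778

Forward pass:
ES_A = 0; EF_A = 8
ES_B = 8; EF_B = 8+14 = 22
ES_C = 8; EF_C = 8+12 = 20
ES_D = max(EF_B=22, EF_C=20) = 22; EF_D = 22+12 = 34
Expected project duration μ = 34 hours. Critical path: A → B → D.

Variance along critical path = 5.444 + 2.778 + 1.778 = 10.000
σ = √10.000 = 3.162 hours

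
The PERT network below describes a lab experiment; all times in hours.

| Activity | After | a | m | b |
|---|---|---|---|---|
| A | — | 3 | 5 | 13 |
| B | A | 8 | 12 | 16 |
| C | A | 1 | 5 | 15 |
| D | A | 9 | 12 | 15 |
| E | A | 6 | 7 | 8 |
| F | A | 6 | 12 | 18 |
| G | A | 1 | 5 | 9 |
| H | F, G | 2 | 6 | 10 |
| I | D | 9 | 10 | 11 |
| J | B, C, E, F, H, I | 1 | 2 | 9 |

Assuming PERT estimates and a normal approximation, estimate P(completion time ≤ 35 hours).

te_A = (3 + 4·5 + 13)/6 = 36/6 = 6; σ²_A = ((13−3)/6)² = 2.778
te_B = (8 + 4·12 + 16)/6 = 72/6 = 12; σ²_B = ((16−8)/6)² = 1.778
te_C = (1 + 4·5 + 15)/6 = 36/6 = 6; σ²_C = ((15−1)/6)² = 5.444
te_D = (9 + 4·12 + 15)/6 = 72/6 = 12; σ²_D = ((15−9)/6)² = 1.000
te_E = (6 + 4·7 + 8)/6 = 42/6 = 7; σ²_E = ((8−6)/6)² = 0.111
te_F = (6 + 4·12 + 18)/6 = 72/6 = 12; σ²_F = ((18−6)/6)² = 4.000
te_G = (1 + 4·5 + 9)/6 = 30/6 = 5; σ²_G = ((9−1)/6)² = 1.778
te_H = (2 + 4·6 + 10)/6 = 36/6 = 6; σ²_H = ((10−2)/6)² = 1.778
te_I = (9 + 4·10 + 11)/6 = 60/6 = 10; σ²_I = ((11−9)/6)² = 0.111
te_J = (1 + 4·2 + 9)/6 = 18/6 = 3; σ²_J = ((9−1)/6)² = 1.778

Forward pass:
ES_A = 0; EF_A = 6
ES_B = 6; EF_B = 6+12 = 18
ES_C = 6; EF_C = 6+6 = 12
ES_D = 6; EF_D = 6+12 = 18
ES_E = 6; EF_E = 6+7 = 13
ES_F = 6; EF_F = 6+12 = 18
ES_G = 6; EF_G = 6+5 = 11
ES_H = max(EF_F=18, EF_G=11) = 18; EF_H = 18+6 = 24
ES_I = 18; EF_I = 18+10 = 28
ES_J = max(EF_B=18, EF_C=12, EF_E=13, EF_F=18, EF_H=24, EF_I=28) = 28; EF_J = 28+3 = 31
Expected project duration μ = 31 hours. Critical path: A → D → I → J.

Variance along critical path = 2.778 + 1.000 + 0.111 + 1.778 = 5.667; σ = √5.667 = 2.380 hours.
Z = (35 − 31) / 2.380 = 1.680
P(T ≤ 35) = Φ(1.680) ≈ 0.954

0.954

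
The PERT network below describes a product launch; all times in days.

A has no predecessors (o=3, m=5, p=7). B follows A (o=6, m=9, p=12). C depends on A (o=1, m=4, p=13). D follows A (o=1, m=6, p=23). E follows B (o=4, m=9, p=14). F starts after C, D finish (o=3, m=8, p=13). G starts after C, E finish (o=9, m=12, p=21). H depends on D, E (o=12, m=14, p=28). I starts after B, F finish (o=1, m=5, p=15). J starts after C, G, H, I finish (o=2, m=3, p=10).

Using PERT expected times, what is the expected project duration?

te_A = (3 + 4·5 + 7)/6 = 30/6 = 5
te_B = (6 + 4·9 + 12)/6 = 54/6 = 9
te_C = (1 + 4·4 + 13)/6 = 30/6 = 5
te_D = (1 + 4·6 + 23)/6 = 48/6 = 8
te_E = (4 + 4·9 + 14)/6 = 54/6 = 9
te_F = (3 + 4·8 + 13)/6 = 48/6 = 8
te_G = (9 + 4·12 + 21)/6 = 78/6 = 13
te_H = (12 + 4·14 + 28)/6 = 96/6 = 16
te_I = (1 + 4·5 + 15)/6 = 36/6 = 6
te_J = (2 + 4·3 + 10)/6 = 24/6 = 4

Forward pass:
ES_A = 0; EF_A = 5
ES_B = 5; EF_B = 5+9 = 14
ES_C = 5; EF_C = 5+5 = 10
ES_D = 5; EF_D = 5+8 = 13
ES_E = 14; EF_E = 14+9 = 23
ES_F = max(EF_C=10, EF_D=13) = 13; EF_F = 13+8 = 21
ES_G = max(EF_C=10, EF_E=23) = 23; EF_G = 23+13 = 36
ES_H = max(EF_D=13, EF_E=23) = 23; EF_H = 23+16 = 39
ES_I = max(EF_B=14, EF_F=21) = 21; EF_I = 21+6 = 27
ES_J = max(EF_C=10, EF_G=36, EF_H=39, EF_I=27) = 39; EF_J = 39+4 = 43
Expected project duration μ = 43 days. Critical path: A → B → E → H → J.

43 days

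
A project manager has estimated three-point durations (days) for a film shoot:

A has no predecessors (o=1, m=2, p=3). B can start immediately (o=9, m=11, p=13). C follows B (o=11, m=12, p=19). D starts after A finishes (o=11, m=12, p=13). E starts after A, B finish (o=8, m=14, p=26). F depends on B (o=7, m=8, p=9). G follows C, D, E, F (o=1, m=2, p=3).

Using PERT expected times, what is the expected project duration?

te_A = (1 + 4·2 + 3)/6 = 12/6 = 2
te_B = (9 + 4·11 + 13)/6 = 66/6 = 11
te_C = (11 + 4·12 + 19)/6 = 78/6 = 13
te_D = (11 + 4·12 + 13)/6 = 72/6 = 12
te_E = (8 + 4·14 + 26)/6 = 90/6 = 15
te_F = (7 + 4·8 + 9)/6 = 48/6 = 8
te_G = (1 + 4·2 + 3)/6 = 12/6 = 2

Forward pass:
ES_A = 0; EF_A = 2
ES_B = 0; EF_B = 11
ES_C = 11; EF_C = 11+13 = 24
ES_D = 2; EF_D = 2+12 = 14
ES_E = max(EF_A=2, EF_B=11) = 11; EF_E = 11+15 = 26
ES_F = 11; EF_F = 11+8 = 19
ES_G = max(EF_C=24, EF_D=14, EF_E=26, EF_F=19) = 26; EF_G = 26+2 = 28
Expected project duration μ = 28 days. Critical path: B → E → G.

28 days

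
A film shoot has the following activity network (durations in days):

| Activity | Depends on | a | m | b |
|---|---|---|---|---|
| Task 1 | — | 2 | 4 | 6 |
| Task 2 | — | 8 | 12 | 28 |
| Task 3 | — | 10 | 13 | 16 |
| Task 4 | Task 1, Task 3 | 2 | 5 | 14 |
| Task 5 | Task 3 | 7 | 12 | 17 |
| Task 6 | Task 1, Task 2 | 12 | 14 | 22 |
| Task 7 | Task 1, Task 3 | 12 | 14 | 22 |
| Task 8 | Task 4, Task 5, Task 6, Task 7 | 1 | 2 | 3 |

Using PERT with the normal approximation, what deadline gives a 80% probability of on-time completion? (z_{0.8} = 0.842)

te_Task 1 = (2 + 4·4 + 6)/6 = 24/6 = 4; σ²_Task 1 = ((6−2)/6)² = 0.444
te_Task 2 = (8 + 4·12 + 28)/6 = 84/6 = 14; σ²_Task 2 = ((28−8)/6)² = 11.111
te_Task 3 = (10 + 4·13 + 16)/6 = 78/6 = 13; σ²_Task 3 = ((16−10)/6)² = 1.000
te_Task 4 = (2 + 4·5 + 14)/6 = 36/6 = 6; σ²_Task 4 = ((14−2)/6)² = 4.000
te_Task 5 = (7 + 4·12 + 17)/6 = 72/6 = 12; σ²_Task 5 = ((17−7)/6)² = 2.778
te_Task 6 = (12 + 4·14 + 22)/6 = 90/6 = 15; σ²_Task 6 = ((22−12)/6)² = 2.778
te_Task 7 = (12 + 4·14 + 22)/6 = 90/6 = 15; σ²_Task 7 = ((22−12)/6)² = 2.778
te_Task 8 = (1 + 4·2 + 3)/6 = 12/6 = 2; σ²_Task 8 = ((3−1)/6)² = 0.111

Forward pass:
ES_Task 1 = 0; EF_Task 1 = 4
ES_Task 2 = 0; EF_Task 2 = 14
ES_Task 3 = 0; EF_Task 3 = 13
ES_Task 4 = max(EF_Task 1=4, EF_Task 3=13) = 13; EF_Task 4 = 13+6 = 19
ES_Task 5 = 13; EF_Task 5 = 13+12 = 25
ES_Task 6 = max(EF_Task 1=4, EF_Task 2=14) = 14; EF_Task 6 = 14+15 = 29
ES_Task 7 = max(EF_Task 1=4, EF_Task 3=13) = 13; EF_Task 7 = 13+15 = 28
ES_Task 8 = max(EF_Task 4=19, EF_Task 5=25, EF_Task 6=29, EF_Task 7=28) = 29; EF_Task 8 = 29+2 = 31
Expected project duration μ = 31 days. Critical path: Task 2 → Task 6 → Task 8.

Variance along critical path = 11.111 + 2.778 + 0.111 = 14.000; σ = 3.742 days.
D = μ + z·σ = 31 + 0.842·3.742 = 34.2 days

34.2 days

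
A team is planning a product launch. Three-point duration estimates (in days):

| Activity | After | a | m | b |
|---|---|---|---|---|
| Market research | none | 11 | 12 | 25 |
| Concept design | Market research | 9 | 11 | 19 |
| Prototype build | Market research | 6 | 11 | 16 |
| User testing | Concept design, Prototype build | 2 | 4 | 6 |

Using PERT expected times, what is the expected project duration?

30 days

te_Market research = (11 + 4·12 + 25)/6 = 84/6 = 14
te_Concept design = (9 + 4·11 + 19)/6 = 72/6 = 12
te_Prototype build = (6 + 4·11 + 16)/6 = 66/6 = 11
te_User testing = (2 + 4·4 + 6)/6 = 24/6 = 4

Forward pass:
ES_Market research = 0; EF_Market research = 14
ES_Concept design = 14; EF_Concept design = 14+12 = 26
ES_Prototype build = 14; EF_Prototype build = 14+11 = 25
ES_User testing = max(EF_Concept design=26, EF_Prototype build=25) = 26; EF_User testing = 26+4 = 30
Expected project duration μ = 30 days. Critical path: Market research → Concept design → User testing.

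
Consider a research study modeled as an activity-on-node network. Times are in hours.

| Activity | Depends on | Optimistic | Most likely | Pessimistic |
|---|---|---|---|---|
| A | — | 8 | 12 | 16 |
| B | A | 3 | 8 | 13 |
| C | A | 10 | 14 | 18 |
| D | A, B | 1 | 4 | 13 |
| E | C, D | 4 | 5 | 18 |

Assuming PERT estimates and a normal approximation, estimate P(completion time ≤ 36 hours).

0.841

te_A = (8 + 4·12 + 16)/6 = 72/6 = 12; σ²_A = ((16−8)/6)² = 1.778
te_B = (3 + 4·8 + 13)/6 = 48/6 = 8; σ²_B = ((13−3)/6)² = 2.778
te_C = (10 + 4·14 + 18)/6 = 84/6 = 14; σ²_C = ((18−10)/6)² = 1.778
te_D = (1 + 4·4 + 13)/6 = 30/6 = 5; σ²_D = ((13−1)/6)² = 4.000
te_E = (4 + 4·5 + 18)/6 = 42/6 = 7; σ²_E = ((18−4)/6)² = 5.444

Forward pass:
ES_A = 0; EF_A = 12
ES_B = 12; EF_B = 12+8 = 20
ES_C = 12; EF_C = 12+14 = 26
ES_D = max(EF_A=12, EF_B=20) = 20; EF_D = 20+5 = 25
ES_E = max(EF_C=26, EF_D=25) = 26; EF_E = 26+7 = 33
Expected project duration μ = 33 hours. Critical path: A → C → E.

Variance along critical path = 1.778 + 1.778 + 5.444 = 9.000; σ = √9.000 = 3.000 hours.
Z = (36 − 33) / 3.000 = 1.000
P(T ≤ 36) = Φ(1.000) ≈ 0.841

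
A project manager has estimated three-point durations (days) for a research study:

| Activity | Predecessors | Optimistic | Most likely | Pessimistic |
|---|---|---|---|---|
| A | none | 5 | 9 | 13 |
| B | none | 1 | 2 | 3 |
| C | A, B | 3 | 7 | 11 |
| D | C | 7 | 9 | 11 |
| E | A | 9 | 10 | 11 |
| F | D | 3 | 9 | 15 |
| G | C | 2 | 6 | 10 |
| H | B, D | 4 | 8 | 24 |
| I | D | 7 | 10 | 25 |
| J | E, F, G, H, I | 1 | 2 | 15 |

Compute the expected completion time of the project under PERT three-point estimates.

41 days

te_A = (5 + 4·9 + 13)/6 = 54/6 = 9
te_B = (1 + 4·2 + 3)/6 = 12/6 = 2
te_C = (3 + 4·7 + 11)/6 = 42/6 = 7
te_D = (7 + 4·9 + 11)/6 = 54/6 = 9
te_E = (9 + 4·10 + 11)/6 = 60/6 = 10
te_F = (3 + 4·9 + 15)/6 = 54/6 = 9
te_G = (2 + 4·6 + 10)/6 = 36/6 = 6
te_H = (4 + 4·8 + 24)/6 = 60/6 = 10
te_I = (7 + 4·10 + 25)/6 = 72/6 = 12
te_J = (1 + 4·2 + 15)/6 = 24/6 = 4

Forward pass:
ES_A = 0; EF_A = 9
ES_B = 0; EF_B = 2
ES_C = max(EF_A=9, EF_B=2) = 9; EF_C = 9+7 = 16
ES_D = 16; EF_D = 16+9 = 25
ES_E = 9; EF_E = 9+10 = 19
ES_F = 25; EF_F = 25+9 = 34
ES_G = 16; EF_G = 16+6 = 22
ES_H = max(EF_B=2, EF_D=25) = 25; EF_H = 25+10 = 35
ES_I = 25; EF_I = 25+12 = 37
ES_J = max(EF_E=19, EF_F=34, EF_G=22, EF_H=35, EF_I=37) = 37; EF_J = 37+4 = 41
Expected project duration μ = 41 days. Critical path: A → C → D → I → J.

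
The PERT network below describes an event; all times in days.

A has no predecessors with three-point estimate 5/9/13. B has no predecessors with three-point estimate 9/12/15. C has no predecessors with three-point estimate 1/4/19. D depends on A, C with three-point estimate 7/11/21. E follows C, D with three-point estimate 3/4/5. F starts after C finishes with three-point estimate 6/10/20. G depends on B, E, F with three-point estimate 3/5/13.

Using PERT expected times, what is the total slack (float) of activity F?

te_A = (5 + 4·9 + 13)/6 = 54/6 = 9
te_B = (9 + 4·12 + 15)/6 = 72/6 = 12
te_C = (1 + 4·4 + 19)/6 = 36/6 = 6
te_D = (7 + 4·11 + 21)/6 = 72/6 = 12
te_E = (3 + 4·4 + 5)/6 = 24/6 = 4
te_F = (6 + 4·10 + 20)/6 = 66/6 = 11
te_G = (3 + 4·5 + 13)/6 = 36/6 = 6

Forward pass:
ES_A = 0; EF_A = 9
ES_B = 0; EF_B = 12
ES_C = 0; EF_C = 6
ES_D = max(EF_A=9, EF_C=6) = 9; EF_D = 9+12 = 21
ES_E = max(EF_C=6, EF_D=21) = 21; EF_E = 21+4 = 25
ES_F = 6; EF_F = 6+11 = 17
ES_G = max(EF_B=12, EF_E=25, EF_F=17) = 25; EF_G = 25+6 = 31
Expected project duration μ = 31 days. Critical path: A → D → E → G.

Backward pass:
LF_G = 31; LS_G = 31−6 = 25
LF_F = LS_G = 25; LS_F = 25−11 = 14
LF_E = LS_G = 25; LS_E = 25−4 = 21
LF_D = LS_E = 21; LS_D = 21−12 = 9
LF_C = min(LS_D=9, LS_E=21, LS_F=14) = 9; LS_C = 9−6 = 3
LF_B = LS_G = 25; LS_B = 25−12 = 13
LF_A = LS_D = 9; LS_A = 9−9 = 0
Slack_F = LS_F − ES_F = 14 − 6 = 8

8 days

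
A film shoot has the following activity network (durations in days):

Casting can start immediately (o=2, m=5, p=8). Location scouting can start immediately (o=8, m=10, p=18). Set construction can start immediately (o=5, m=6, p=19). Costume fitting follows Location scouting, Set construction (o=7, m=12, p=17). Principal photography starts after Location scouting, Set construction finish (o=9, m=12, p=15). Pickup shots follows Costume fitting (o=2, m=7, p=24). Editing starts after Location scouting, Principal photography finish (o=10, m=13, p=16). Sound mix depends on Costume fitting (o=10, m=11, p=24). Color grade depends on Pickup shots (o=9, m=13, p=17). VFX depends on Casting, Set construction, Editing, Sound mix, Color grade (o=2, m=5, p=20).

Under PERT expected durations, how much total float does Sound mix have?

9 days

te_Casting = (2 + 4·5 + 8)/6 = 30/6 = 5
te_Location scouting = (8 + 4·10 + 18)/6 = 66/6 = 11
te_Set construction = (5 + 4·6 + 19)/6 = 48/6 = 8
te_Costume fitting = (7 + 4·12 + 17)/6 = 72/6 = 12
te_Principal photography = (9 + 4·12 + 15)/6 = 72/6 = 12
te_Pickup shots = (2 + 4·7 + 24)/6 = 54/6 = 9
te_Editing = (10 + 4·13 + 16)/6 = 78/6 = 13
te_Sound mix = (10 + 4·11 + 24)/6 = 78/6 = 13
te_Color grade = (9 + 4·13 + 17)/6 = 78/6 = 13
te_VFX = (2 + 4·5 + 20)/6 = 42/6 = 7

Forward pass:
ES_Casting = 0; EF_Casting = 5
ES_Location scouting = 0; EF_Location scouting = 11
ES_Set construction = 0; EF_Set construction = 8
ES_Costume fitting = max(EF_Location scouting=11, EF_Set construction=8) = 11; EF_Costume fitting = 11+12 = 23
ES_Principal photography = max(EF_Location scouting=11, EF_Set construction=8) = 11; EF_Principal photography = 11+12 = 23
ES_Pickup shots = 23; EF_Pickup shots = 23+9 = 32
ES_Editing = max(EF_Location scouting=11, EF_Principal photography=23) = 23; EF_Editing = 23+13 = 36
ES_Sound mix = 23; EF_Sound mix = 23+13 = 36
ES_Color grade = 32; EF_Color grade = 32+13 = 45
ES_VFX = max(EF_Casting=5, EF_Set construction=8, EF_Editing=36, EF_Sound mix=36, EF_Color grade=45) = 45; EF_VFX = 45+7 = 52
Expected project duration μ = 52 days. Critical path: Location scouting → Costume fitting → Pickup shots → Color grade → VFX.

Backward pass:
LF_VFX = 52; LS_VFX = 52−7 = 45
LF_Color grade = LS_VFX = 45; LS_Color grade = 45−13 = 32
LF_Sound mix = LS_VFX = 45; LS_Sound mix = 45−13 = 32
LF_Editing = LS_VFX = 45; LS_Editing = 45−13 = 32
LF_Pickup shots = LS_Color grade = 32; LS_Pickup shots = 32−9 = 23
LF_Principal photography = LS_Editing = 32; LS_Principal photography = 32−12 = 20
LF_Costume fitting = min(LS_Pickup shots=23, LS_Sound mix=32) = 23; LS_Costume fitting = 23−12 = 11
LF_Set construction = min(LS_Costume fitting=11, LS_Principal photography=20, LS_VFX=45) = 11; LS_Set construction = 11−8 = 3
LF_Location scouting = min(LS_Costume fitting=11, LS_Principal photography=20, LS_Editing=32) = 11; LS_Location scouting = 11−11 = 0
LF_Casting = LS_VFX = 45; LS_Casting = 45−5 = 40
Slack_Sound mix = LS_Sound mix − ES_Sound mix = 32 − 23 = 9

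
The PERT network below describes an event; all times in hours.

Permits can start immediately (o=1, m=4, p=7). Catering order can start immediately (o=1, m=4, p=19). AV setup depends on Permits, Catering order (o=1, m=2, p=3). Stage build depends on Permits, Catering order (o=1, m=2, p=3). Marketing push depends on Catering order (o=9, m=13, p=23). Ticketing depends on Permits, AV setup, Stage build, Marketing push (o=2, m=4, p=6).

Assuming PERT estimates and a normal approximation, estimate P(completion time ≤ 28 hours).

te_Permits = (1 + 4·4 + 7)/6 = 24/6 = 4; σ²_Permits = ((7−1)/6)² = 1.000
te_Catering order = (1 + 4·4 + 19)/6 = 36/6 = 6; σ²_Catering order = ((19−1)/6)² = 9.000
te_AV setup = (1 + 4·2 + 3)/6 = 12/6 = 2; σ²_AV setup = ((3−1)/6)² = 0.111
te_Stage build = (1 + 4·2 + 3)/6 = 12/6 = 2; σ²_Stage build = ((3−1)/6)² = 0.111
te_Marketing push = (9 + 4·13 + 23)/6 = 84/6 = 14; σ²_Marketing push = ((23−9)/6)² = 5.444
te_Ticketing = (2 + 4·4 + 6)/6 = 24/6 = 4; σ²_Ticketing = ((6−2)/6)² = 0.444

Forward pass:
ES_Permits = 0; EF_Permits = 4
ES_Catering order = 0; EF_Catering order = 6
ES_AV setup = max(EF_Permits=4, EF_Catering order=6) = 6; EF_AV setup = 6+2 = 8
ES_Stage build = max(EF_Permits=4, EF_Catering order=6) = 6; EF_Stage build = 6+2 = 8
ES_Marketing push = 6; EF_Marketing push = 6+14 = 20
ES_Ticketing = max(EF_Permits=4, EF_AV setup=8, EF_Stage build=8, EF_Marketing push=20) = 20; EF_Ticketing = 20+4 = 24
Expected project duration μ = 24 hours. Critical path: Catering order → Marketing push → Ticketing.

Variance along critical path = 9.000 + 5.444 + 0.444 = 14.889; σ = √14.889 = 3.859 hours.
Z = (28 − 24) / 3.859 = 1.037
P(T ≤ 28) = Φ(1.037) ≈ 0.850

0.850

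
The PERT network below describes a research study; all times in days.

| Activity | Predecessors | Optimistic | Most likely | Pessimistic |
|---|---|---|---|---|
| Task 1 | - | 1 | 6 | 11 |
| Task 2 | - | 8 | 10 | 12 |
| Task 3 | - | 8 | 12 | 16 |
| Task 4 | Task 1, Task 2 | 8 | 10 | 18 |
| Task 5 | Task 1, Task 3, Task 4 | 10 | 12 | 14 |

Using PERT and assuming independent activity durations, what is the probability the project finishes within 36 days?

te_Task 1 = (1 + 4·6 + 11)/6 = 36/6 = 6; σ²_Task 1 = ((11−1)/6)² = 2.778
te_Task 2 = (8 + 4·10 + 12)/6 = 60/6 = 10; σ²_Task 2 = ((12−8)/6)² = 0.444
te_Task 3 = (8 + 4·12 + 16)/6 = 72/6 = 12; σ²_Task 3 = ((16−8)/6)² = 1.778
te_Task 4 = (8 + 4·10 + 18)/6 = 66/6 = 11; σ²_Task 4 = ((18−8)/6)² = 2.778
te_Task 5 = (10 + 4·12 + 14)/6 = 72/6 = 12; σ²_Task 5 = ((14−10)/6)² = 0.444

Forward pass:
ES_Task 1 = 0; EF_Task 1 = 6
ES_Task 2 = 0; EF_Task 2 = 10
ES_Task 3 = 0; EF_Task 3 = 12
ES_Task 4 = max(EF_Task 1=6, EF_Task 2=10) = 10; EF_Task 4 = 10+11 = 21
ES_Task 5 = max(EF_Task 1=6, EF_Task 3=12, EF_Task 4=21) = 21; EF_Task 5 = 21+12 = 33
Expected project duration μ = 33 days. Critical path: Task 2 → Task 4 → Task 5.

Variance along critical path = 0.444 + 2.778 + 0.444 = 3.667; σ = √3.667 = 1.915 days.
Z = (36 − 33) / 1.915 = 1.567
P(T ≤ 36) = Φ(1.567) ≈ 0.941

0.941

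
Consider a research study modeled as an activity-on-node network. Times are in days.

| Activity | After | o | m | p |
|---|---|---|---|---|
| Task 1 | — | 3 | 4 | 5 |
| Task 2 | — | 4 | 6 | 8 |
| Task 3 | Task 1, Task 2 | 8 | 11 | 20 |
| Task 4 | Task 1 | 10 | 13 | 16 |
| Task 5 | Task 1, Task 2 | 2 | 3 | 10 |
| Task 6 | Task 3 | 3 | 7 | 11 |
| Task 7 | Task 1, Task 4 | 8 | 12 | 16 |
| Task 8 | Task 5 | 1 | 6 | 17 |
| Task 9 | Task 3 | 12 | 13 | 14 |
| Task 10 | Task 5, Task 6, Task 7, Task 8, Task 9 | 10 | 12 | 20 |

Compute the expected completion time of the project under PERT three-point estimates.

44 days

te_Task 1 = (3 + 4·4 + 5)/6 = 24/6 = 4
te_Task 2 = (4 + 4·6 + 8)/6 = 36/6 = 6
te_Task 3 = (8 + 4·11 + 20)/6 = 72/6 = 12
te_Task 4 = (10 + 4·13 + 16)/6 = 78/6 = 13
te_Task 5 = (2 + 4·3 + 10)/6 = 24/6 = 4
te_Task 6 = (3 + 4·7 + 11)/6 = 42/6 = 7
te_Task 7 = (8 + 4·12 + 16)/6 = 72/6 = 12
te_Task 8 = (1 + 4·6 + 17)/6 = 42/6 = 7
te_Task 9 = (12 + 4·13 + 14)/6 = 78/6 = 13
te_Task 10 = (10 + 4·12 + 20)/6 = 78/6 = 13

Forward pass:
ES_Task 1 = 0; EF_Task 1 = 4
ES_Task 2 = 0; EF_Task 2 = 6
ES_Task 3 = max(EF_Task 1=4, EF_Task 2=6) = 6; EF_Task 3 = 6+12 = 18
ES_Task 4 = 4; EF_Task 4 = 4+13 = 17
ES_Task 5 = max(EF_Task 1=4, EF_Task 2=6) = 6; EF_Task 5 = 6+4 = 10
ES_Task 6 = 18; EF_Task 6 = 18+7 = 25
ES_Task 7 = max(EF_Task 1=4, EF_Task 4=17) = 17; EF_Task 7 = 17+12 = 29
ES_Task 8 = 10; EF_Task 8 = 10+7 = 17
ES_Task 9 = 18; EF_Task 9 = 18+13 = 31
ES_Task 10 = max(EF_Task 5=10, EF_Task 6=25, EF_Task 7=29, EF_Task 8=17, EF_Task 9=31) = 31; EF_Task 10 = 31+13 = 44
Expected project duration μ = 44 days. Critical path: Task 2 → Task 3 → Task 9 → Task 10.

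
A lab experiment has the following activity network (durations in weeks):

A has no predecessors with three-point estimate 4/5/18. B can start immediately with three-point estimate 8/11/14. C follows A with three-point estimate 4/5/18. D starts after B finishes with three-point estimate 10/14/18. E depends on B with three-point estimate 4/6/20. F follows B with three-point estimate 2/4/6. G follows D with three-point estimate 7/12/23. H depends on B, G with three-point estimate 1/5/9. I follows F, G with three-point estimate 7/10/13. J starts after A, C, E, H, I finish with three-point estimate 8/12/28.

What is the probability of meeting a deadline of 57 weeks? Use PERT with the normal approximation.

0.143

te_A = (4 + 4·5 + 18)/6 = 42/6 = 7; σ²_A = ((18−4)/6)² = 5.444
te_B = (8 + 4·11 + 14)/6 = 66/6 = 11; σ²_B = ((14−8)/6)² = 1.000
te_C = (4 + 4·5 + 18)/6 = 42/6 = 7; σ²_C = ((18−4)/6)² = 5.444
te_D = (10 + 4·14 + 18)/6 = 84/6 = 14; σ²_D = ((18−10)/6)² = 1.778
te_E = (4 + 4·6 + 20)/6 = 48/6 = 8; σ²_E = ((20−4)/6)² = 7.111
te_F = (2 + 4·4 + 6)/6 = 24/6 = 4; σ²_F = ((6−2)/6)² = 0.444
te_G = (7 + 4·12 + 23)/6 = 78/6 = 13; σ²_G = ((23−7)/6)² = 7.111
te_H = (1 + 4·5 + 9)/6 = 30/6 = 5; σ²_H = ((9−1)/6)² = 1.778
te_I = (7 + 4·10 + 13)/6 = 60/6 = 10; σ²_I = ((13−7)/6)² = 1.000
te_J = (8 + 4·12 + 28)/6 = 84/6 = 14; σ²_J = ((28−8)/6)² = 11.111

Forward pass:
ES_A = 0; EF_A = 7
ES_B = 0; EF_B = 11
ES_C = 7; EF_C = 7+7 = 14
ES_D = 11; EF_D = 11+14 = 25
ES_E = 11; EF_E = 11+8 = 19
ES_F = 11; EF_F = 11+4 = 15
ES_G = 25; EF_G = 25+13 = 38
ES_H = max(EF_B=11, EF_G=38) = 38; EF_H = 38+5 = 43
ES_I = max(EF_F=15, EF_G=38) = 38; EF_I = 38+10 = 48
ES_J = max(EF_A=7, EF_C=14, EF_E=19, EF_H=43, EF_I=48) = 48; EF_J = 48+14 = 62
Expected project duration μ = 62 weeks. Critical path: B → D → G → I → J.

Variance along critical path = 1.000 + 1.778 + 7.111 + 1.000 + 11.111 = 22.000; σ = √22.000 = 4.690 weeks.
Z = (57 − 62) / 4.690 = -1.066
P(T ≤ 57) = Φ(-1.066) ≈ 0.143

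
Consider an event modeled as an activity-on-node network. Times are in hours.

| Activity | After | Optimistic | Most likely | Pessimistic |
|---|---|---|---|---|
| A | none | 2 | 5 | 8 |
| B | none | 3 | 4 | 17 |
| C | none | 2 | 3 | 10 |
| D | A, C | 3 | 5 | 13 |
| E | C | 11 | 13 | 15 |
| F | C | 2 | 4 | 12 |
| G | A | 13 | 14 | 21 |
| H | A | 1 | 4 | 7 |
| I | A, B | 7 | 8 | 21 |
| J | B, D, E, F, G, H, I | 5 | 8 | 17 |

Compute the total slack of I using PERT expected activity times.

te_A = (2 + 4·5 + 8)/6 = 30/6 = 5
te_B = (3 + 4·4 + 17)/6 = 36/6 = 6
te_C = (2 + 4·3 + 10)/6 = 24/6 = 4
te_D = (3 + 4·5 + 13)/6 = 36/6 = 6
te_E = (11 + 4·13 + 15)/6 = 78/6 = 13
te_F = (2 + 4·4 + 12)/6 = 30/6 = 5
te_G = (13 + 4·14 + 21)/6 = 90/6 = 15
te_H = (1 + 4·4 + 7)/6 = 24/6 = 4
te_I = (7 + 4·8 + 21)/6 = 60/6 = 10
te_J = (5 + 4·8 + 17)/6 = 54/6 = 9

Forward pass:
ES_A = 0; EF_A = 5
ES_B = 0; EF_B = 6
ES_C = 0; EF_C = 4
ES_D = max(EF_A=5, EF_C=4) = 5; EF_D = 5+6 = 11
ES_E = 4; EF_E = 4+13 = 17
ES_F = 4; EF_F = 4+5 = 9
ES_G = 5; EF_G = 5+15 = 20
ES_H = 5; EF_H = 5+4 = 9
ES_I = max(EF_A=5, EF_B=6) = 6; EF_I = 6+10 = 16
ES_J = max(EF_B=6, EF_D=11, EF_E=17, EF_F=9, EF_G=20, EF_H=9, EF_I=16) = 20; EF_J = 20+9 = 29
Expected project duration μ = 29 hours. Critical path: A → G → J.

Backward pass:
LF_J = 29; LS_J = 29−9 = 20
LF_I = LS_J = 20; LS_I = 20−10 = 10
LF_H = LS_J = 20; LS_H = 20−4 = 16
LF_G = LS_J = 20; LS_G = 20−15 = 5
LF_F = LS_J = 20; LS_F = 20−5 = 15
LF_E = LS_J = 20; LS_E = 20−13 = 7
LF_D = LS_J = 20; LS_D = 20−6 = 14
LF_C = min(LS_D=14, LS_E=7, LS_F=15) = 7; LS_C = 7−4 = 3
LF_B = min(LS_I=10, LS_J=20) = 10; LS_B = 10−6 = 4
LF_A = min(LS_D=14, LS_G=5, LS_H=16, LS_I=10) = 5; LS_A = 5−5 = 0
Slack_I = LS_I − ES_I = 10 − 6 = 4

4 hours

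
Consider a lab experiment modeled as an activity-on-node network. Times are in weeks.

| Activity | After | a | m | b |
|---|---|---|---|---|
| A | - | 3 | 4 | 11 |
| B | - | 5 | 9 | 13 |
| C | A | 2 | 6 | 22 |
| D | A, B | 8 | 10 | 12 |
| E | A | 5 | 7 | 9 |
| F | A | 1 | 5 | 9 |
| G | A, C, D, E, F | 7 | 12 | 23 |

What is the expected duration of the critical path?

te_A = (3 + 4·4 + 11)/6 = 30/6 = 5
te_B = (5 + 4·9 + 13)/6 = 54/6 = 9
te_C = (2 + 4·6 + 22)/6 = 48/6 = 8
te_D = (8 + 4·10 + 12)/6 = 60/6 = 10
te_E = (5 + 4·7 + 9)/6 = 42/6 = 7
te_F = (1 + 4·5 + 9)/6 = 30/6 = 5
te_G = (7 + 4·12 + 23)/6 = 78/6 = 13

Forward pass:
ES_A = 0; EF_A = 5
ES_B = 0; EF_B = 9
ES_C = 5; EF_C = 5+8 = 13
ES_D = max(EF_A=5, EF_B=9) = 9; EF_D = 9+10 = 19
ES_E = 5; EF_E = 5+7 = 12
ES_F = 5; EF_F = 5+5 = 10
ES_G = max(EF_A=5, EF_C=13, EF_D=19, EF_E=12, EF_F=10) = 19; EF_G = 19+13 = 32
Expected project duration μ = 32 weeks. Critical path: B → D → G.

32 weeks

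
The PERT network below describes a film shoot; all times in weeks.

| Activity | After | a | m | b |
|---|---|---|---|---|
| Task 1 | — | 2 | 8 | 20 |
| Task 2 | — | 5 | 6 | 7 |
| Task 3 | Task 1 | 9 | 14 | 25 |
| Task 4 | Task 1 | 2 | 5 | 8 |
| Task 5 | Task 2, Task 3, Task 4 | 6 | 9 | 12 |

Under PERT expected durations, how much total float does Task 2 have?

te_Task 1 = (2 + 4·8 + 20)/6 = 54/6 = 9
te_Task 2 = (5 + 4·6 + 7)/6 = 36/6 = 6
te_Task 3 = (9 + 4·14 + 25)/6 = 90/6 = 15
te_Task 4 = (2 + 4·5 + 8)/6 = 30/6 = 5
te_Task 5 = (6 + 4·9 + 12)/6 = 54/6 = 9

Forward pass:
ES_Task 1 = 0; EF_Task 1 = 9
ES_Task 2 = 0; EF_Task 2 = 6
ES_Task 3 = 9; EF_Task 3 = 9+15 = 24
ES_Task 4 = 9; EF_Task 4 = 9+5 = 14
ES_Task 5 = max(EF_Task 2=6, EF_Task 3=24, EF_Task 4=14) = 24; EF_Task 5 = 24+9 = 33
Expected project duration μ = 33 weeks. Critical path: Task 1 → Task 3 → Task 5.

Backward pass:
LF_Task 5 = 33; LS_Task 5 = 33−9 = 24
LF_Task 4 = LS_Task 5 = 24; LS_Task 4 = 24−5 = 19
LF_Task 3 = LS_Task 5 = 24; LS_Task 3 = 24−15 = 9
LF_Task 2 = LS_Task 5 = 24; LS_Task 2 = 24−6 = 18
LF_Task 1 = min(LS_Task 3=9, LS_Task 4=19) = 9; LS_Task 1 = 9−9 = 0
Slack_Task 2 = LS_Task 2 − ES_Task 2 = 18 − 0 = 18

18 weeks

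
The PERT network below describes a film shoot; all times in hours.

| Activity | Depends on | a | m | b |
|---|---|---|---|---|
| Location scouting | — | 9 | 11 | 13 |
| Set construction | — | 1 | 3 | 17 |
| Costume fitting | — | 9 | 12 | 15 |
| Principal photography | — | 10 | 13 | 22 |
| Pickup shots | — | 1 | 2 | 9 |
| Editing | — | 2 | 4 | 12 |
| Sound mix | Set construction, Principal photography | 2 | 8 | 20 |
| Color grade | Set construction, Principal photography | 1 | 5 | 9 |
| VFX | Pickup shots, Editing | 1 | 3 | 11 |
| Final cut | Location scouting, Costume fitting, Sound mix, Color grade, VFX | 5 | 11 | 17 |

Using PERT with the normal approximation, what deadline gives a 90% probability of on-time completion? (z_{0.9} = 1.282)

39.3 hours

te_Location scouting = (9 + 4·11 + 13)/6 = 66/6 = 11; σ²_Location scouting = ((13−9)/6)² = 0.444
te_Set construction = (1 + 4·3 + 17)/6 = 30/6 = 5; σ²_Set construction = ((17−1)/6)² = 7.111
te_Costume fitting = (9 + 4·12 + 15)/6 = 72/6 = 12; σ²_Costume fitting = ((15−9)/6)² = 1.000
te_Principal photography = (10 + 4·13 + 22)/6 = 84/6 = 14; σ²_Principal photography = ((22−10)/6)² = 4.000
te_Pickup shots = (1 + 4·2 + 9)/6 = 18/6 = 3; σ²_Pickup shots = ((9−1)/6)² = 1.778
te_Editing = (2 + 4·4 + 12)/6 = 30/6 = 5; σ²_Editing = ((12−2)/6)² = 2.778
te_Sound mix = (2 + 4·8 + 20)/6 = 54/6 = 9; σ²_Sound mix = ((20−2)/6)² = 9.000
te_Color grade = (1 + 4·5 + 9)/6 = 30/6 = 5; σ²_Color grade = ((9−1)/6)² = 1.778
te_VFX = (1 + 4·3 + 11)/6 = 24/6 = 4; σ²_VFX = ((11−1)/6)² = 2.778
te_Final cut = (5 + 4·11 + 17)/6 = 66/6 = 11; σ²_Final cut = ((17−5)/6)² = 4.000

Forward pass:
ES_Location scouting = 0; EF_Location scouting = 11
ES_Set construction = 0; EF_Set construction = 5
ES_Costume fitting = 0; EF_Costume fitting = 12
ES_Principal photography = 0; EF_Principal photography = 14
ES_Pickup shots = 0; EF_Pickup shots = 3
ES_Editing = 0; EF_Editing = 5
ES_Sound mix = max(EF_Set construction=5, EF_Principal photography=14) = 14; EF_Sound mix = 14+9 = 23
ES_Color grade = max(EF_Set construction=5, EF_Principal photography=14) = 14; EF_Color grade = 14+5 = 19
ES_VFX = max(EF_Pickup shots=3, EF_Editing=5) = 5; EF_VFX = 5+4 = 9
ES_Final cut = max(EF_Location scouting=11, EF_Costume fitting=12, EF_Sound mix=23, EF_Color grade=19, EF_VFX=9) = 23; EF_Final cut = 23+11 = 34
Expected project duration μ = 34 hours. Critical path: Principal photography → Sound mix → Final cut.

Variance along critical path = 4.000 + 9.000 + 4.000 = 17.000; σ = 4.123 hours.
D = μ + z·σ = 34 + 1.282·4.123 = 39.3 hours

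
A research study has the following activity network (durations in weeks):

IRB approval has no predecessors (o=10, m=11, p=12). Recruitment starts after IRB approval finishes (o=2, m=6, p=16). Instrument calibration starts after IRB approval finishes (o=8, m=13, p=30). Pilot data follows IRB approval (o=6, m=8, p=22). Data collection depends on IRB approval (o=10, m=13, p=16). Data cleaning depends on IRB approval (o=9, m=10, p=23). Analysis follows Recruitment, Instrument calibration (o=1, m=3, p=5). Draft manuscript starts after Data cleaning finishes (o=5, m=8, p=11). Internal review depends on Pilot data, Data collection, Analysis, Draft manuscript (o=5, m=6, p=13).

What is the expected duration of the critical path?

te_IRB approval = (10 + 4·11 + 12)/6 = 66/6 = 11
te_Recruitment = (2 + 4·6 + 16)/6 = 42/6 = 7
te_Instrument calibration = (8 + 4·13 + 30)/6 = 90/6 = 15
te_Pilot data = (6 + 4·8 + 22)/6 = 60/6 = 10
te_Data collection = (10 + 4·13 + 16)/6 = 78/6 = 13
te_Data cleaning = (9 + 4·10 + 23)/6 = 72/6 = 12
te_Analysis = (1 + 4·3 + 5)/6 = 18/6 = 3
te_Draft manuscript = (5 + 4·8 + 11)/6 = 48/6 = 8
te_Internal review = (5 + 4·6 + 13)/6 = 42/6 = 7

Forward pass:
ES_IRB approval = 0; EF_IRB approval = 11
ES_Recruitment = 11; EF_Recruitment = 11+7 = 18
ES_Instrument calibration = 11; EF_Instrument calibration = 11+15 = 26
ES_Pilot data = 11; EF_Pilot data = 11+10 = 21
ES_Data collection = 11; EF_Data collection = 11+13 = 24
ES_Data cleaning = 11; EF_Data cleaning = 11+12 = 23
ES_Analysis = max(EF_Recruitment=18, EF_Instrument calibration=26) = 26; EF_Analysis = 26+3 = 29
ES_Draft manuscript = 23; EF_Draft manuscript = 23+8 = 31
ES_Internal review = max(EF_Pilot data=21, EF_Data collection=24, EF_Analysis=29, EF_Draft manuscript=31) = 31; EF_Internal review = 31+7 = 38
Expected project duration μ = 38 weeks. Critical path: IRB approval → Data cleaning → Draft manuscript → Internal review.

38 weeks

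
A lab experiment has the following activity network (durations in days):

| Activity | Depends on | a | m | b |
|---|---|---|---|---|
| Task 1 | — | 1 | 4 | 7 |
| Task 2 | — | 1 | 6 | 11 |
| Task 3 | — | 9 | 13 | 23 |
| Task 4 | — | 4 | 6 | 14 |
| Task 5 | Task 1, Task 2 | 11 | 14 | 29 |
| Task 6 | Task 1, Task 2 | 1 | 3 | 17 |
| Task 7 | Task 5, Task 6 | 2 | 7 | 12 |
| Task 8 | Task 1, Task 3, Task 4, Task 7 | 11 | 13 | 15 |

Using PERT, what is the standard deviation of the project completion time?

3.87 days

te_Task 1 = (1 + 4·4 + 7)/6 = 24/6 = 4; σ²_Task 1 = ((7−1)/6)² = 1.000
te_Task 2 = (1 + 4·6 + 11)/6 = 36/6 = 6; σ²_Task 2 = ((11−1)/6)² = 2.778
te_Task 3 = (9 + 4·13 + 23)/6 = 84/6 = 14; σ²_Task 3 = ((23−9)/6)² = 5.444
te_Task 4 = (4 + 4·6 + 14)/6 = 42/6 = 7; σ²_Task 4 = ((14−4)/6)² = 2.778
te_Task 5 = (11 + 4·14 + 29)/6 = 96/6 = 16; σ²_Task 5 = ((29−11)/6)² = 9.000
te_Task 6 = (1 + 4·3 + 17)/6 = 30/6 = 5; σ²_Task 6 = ((17−1)/6)² = 7.111
te_Task 7 = (2 + 4·7 + 12)/6 = 42/6 = 7; σ²_Task 7 = ((12−2)/6)² = 2.778
te_Task 8 = (11 + 4·13 + 15)/6 = 78/6 = 13; σ²_Task 8 = ((15−11)/6)² = 0.444

Forward pass:
ES_Task 1 = 0; EF_Task 1 = 4
ES_Task 2 = 0; EF_Task 2 = 6
ES_Task 3 = 0; EF_Task 3 = 14
ES_Task 4 = 0; EF_Task 4 = 7
ES_Task 5 = max(EF_Task 1=4, EF_Task 2=6) = 6; EF_Task 5 = 6+16 = 22
ES_Task 6 = max(EF_Task 1=4, EF_Task 2=6) = 6; EF_Task 6 = 6+5 = 11
ES_Task 7 = max(EF_Task 5=22, EF_Task 6=11) = 22; EF_Task 7 = 22+7 = 29
ES_Task 8 = max(EF_Task 1=4, EF_Task 3=14, EF_Task 4=7, EF_Task 7=29) = 29; EF_Task 8 = 29+13 = 42
Expected project duration μ = 42 days. Critical path: Task 2 → Task 5 → Task 7 → Task 8.

Variance along critical path = 2.778 + 9.000 + 2.778 + 0.444 = 15.000
σ = √15.000 = 3.873 days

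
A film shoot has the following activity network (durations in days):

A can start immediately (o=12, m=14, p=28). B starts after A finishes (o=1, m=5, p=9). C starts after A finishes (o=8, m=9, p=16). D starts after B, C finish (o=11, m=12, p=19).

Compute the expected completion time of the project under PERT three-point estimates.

te_A = (12 + 4·14 + 28)/6 = 96/6 = 16
te_B = (1 + 4·5 + 9)/6 = 30/6 = 5
te_C = (8 + 4·9 + 16)/6 = 60/6 = 10
te_D = (11 + 4·12 + 19)/6 = 78/6 = 13

Forward pass:
ES_A = 0; EF_A = 16
ES_B = 16; EF_B = 16+5 = 21
ES_C = 16; EF_C = 16+10 = 26
ES_D = max(EF_B=21, EF_C=26) = 26; EF_D = 26+13 = 39
Expected project duration μ = 39 days. Critical path: A → C → D.

39 days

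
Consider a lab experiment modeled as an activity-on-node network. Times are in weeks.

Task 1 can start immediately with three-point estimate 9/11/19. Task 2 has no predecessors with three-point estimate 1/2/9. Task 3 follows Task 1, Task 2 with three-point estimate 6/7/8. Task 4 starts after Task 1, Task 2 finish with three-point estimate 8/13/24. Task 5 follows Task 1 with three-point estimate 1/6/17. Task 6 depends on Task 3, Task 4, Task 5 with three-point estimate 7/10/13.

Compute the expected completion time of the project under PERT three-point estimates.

te_Task 1 = (9 + 4·11 + 19)/6 = 72/6 = 12
te_Task 2 = (1 + 4·2 + 9)/6 = 18/6 = 3
te_Task 3 = (6 + 4·7 + 8)/6 = 42/6 = 7
te_Task 4 = (8 + 4·13 + 24)/6 = 84/6 = 14
te_Task 5 = (1 + 4·6 + 17)/6 = 42/6 = 7
te_Task 6 = (7 + 4·10 + 13)/6 = 60/6 = 10

Forward pass:
ES_Task 1 = 0; EF_Task 1 = 12
ES_Task 2 = 0; EF_Task 2 = 3
ES_Task 3 = max(EF_Task 1=12, EF_Task 2=3) = 12; EF_Task 3 = 12+7 = 19
ES_Task 4 = max(EF_Task 1=12, EF_Task 2=3) = 12; EF_Task 4 = 12+14 = 26
ES_Task 5 = 12; EF_Task 5 = 12+7 = 19
ES_Task 6 = max(EF_Task 3=19, EF_Task 4=26, EF_Task 5=19) = 26; EF_Task 6 = 26+10 = 36
Expected project duration μ = 36 weeks. Critical path: Task 1 → Task 4 → Task 6.

36 weeks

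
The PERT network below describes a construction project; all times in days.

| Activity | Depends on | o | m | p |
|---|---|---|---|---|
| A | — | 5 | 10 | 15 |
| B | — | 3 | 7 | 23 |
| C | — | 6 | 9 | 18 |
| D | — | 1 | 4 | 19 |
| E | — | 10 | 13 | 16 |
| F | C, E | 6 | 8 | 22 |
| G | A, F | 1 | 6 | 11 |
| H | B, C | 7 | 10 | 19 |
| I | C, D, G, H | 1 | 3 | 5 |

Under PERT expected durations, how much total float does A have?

13 days

te_A = (5 + 4·10 + 15)/6 = 60/6 = 10
te_B = (3 + 4·7 + 23)/6 = 54/6 = 9
te_C = (6 + 4·9 + 18)/6 = 60/6 = 10
te_D = (1 + 4·4 + 19)/6 = 36/6 = 6
te_E = (10 + 4·13 + 16)/6 = 78/6 = 13
te_F = (6 + 4·8 + 22)/6 = 60/6 = 10
te_G = (1 + 4·6 + 11)/6 = 36/6 = 6
te_H = (7 + 4·10 + 19)/6 = 66/6 = 11
te_I = (1 + 4·3 + 5)/6 = 18/6 = 3

Forward pass:
ES_A = 0; EF_A = 10
ES_B = 0; EF_B = 9
ES_C = 0; EF_C = 10
ES_D = 0; EF_D = 6
ES_E = 0; EF_E = 13
ES_F = max(EF_C=10, EF_E=13) = 13; EF_F = 13+10 = 23
ES_G = max(EF_A=10, EF_F=23) = 23; EF_G = 23+6 = 29
ES_H = max(EF_B=9, EF_C=10) = 10; EF_H = 10+11 = 21
ES_I = max(EF_C=10, EF_D=6, EF_G=29, EF_H=21) = 29; EF_I = 29+3 = 32
Expected project duration μ = 32 days. Critical path: E → F → G → I.

Backward pass:
LF_I = 32; LS_I = 32−3 = 29
LF_H = LS_I = 29; LS_H = 29−11 = 18
LF_G = LS_I = 29; LS_G = 29−6 = 23
LF_F = LS_G = 23; LS_F = 23−10 = 13
LF_E = LS_F = 13; LS_E = 13−13 = 0
LF_D = LS_I = 29; LS_D = 29−6 = 23
LF_C = min(LS_F=13, LS_H=18, LS_I=29) = 13; LS_C = 13−10 = 3
LF_B = LS_H = 18; LS_B = 18−9 = 9
LF_A = LS_G = 23; LS_A = 23−10 = 13
Slack_A = LS_A − ES_A = 13 − 0 = 13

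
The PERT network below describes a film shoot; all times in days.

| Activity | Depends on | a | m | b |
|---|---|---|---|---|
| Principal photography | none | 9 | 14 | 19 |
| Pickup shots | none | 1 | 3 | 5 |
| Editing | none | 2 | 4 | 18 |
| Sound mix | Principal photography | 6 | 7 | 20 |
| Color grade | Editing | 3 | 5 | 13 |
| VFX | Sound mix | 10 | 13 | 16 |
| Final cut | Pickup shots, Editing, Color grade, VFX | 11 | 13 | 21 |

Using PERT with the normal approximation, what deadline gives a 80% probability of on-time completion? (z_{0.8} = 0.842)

te_Principal photography = (9 + 4·14 + 19)/6 = 84/6 = 14; σ²_Principal photography = ((19−9)/6)² = 2.778
te_Pickup shots = (1 + 4·3 + 5)/6 = 18/6 = 3; σ²_Pickup shots = ((5−1)/6)² = 0.444
te_Editing = (2 + 4·4 + 18)/6 = 36/6 = 6; σ²_Editing = ((18−2)/6)² = 7.111
te_Sound mix = (6 + 4·7 + 20)/6 = 54/6 = 9; σ²_Sound mix = ((20−6)/6)² = 5.444
te_Color grade = (3 + 4·5 + 13)/6 = 36/6 = 6; σ²_Color grade = ((13−3)/6)² = 2.778
te_VFX = (10 + 4·13 + 16)/6 = 78/6 = 13; σ²_VFX = ((16−10)/6)² = 1.000
te_Final cut = (11 + 4·13 + 21)/6 = 84/6 = 14; σ²_Final cut = ((21−11)/6)² = 2.778

Forward pass:
ES_Principal photography = 0; EF_Principal photography = 14
ES_Pickup shots = 0; EF_Pickup shots = 3
ES_Editing = 0; EF_Editing = 6
ES_Sound mix = 14; EF_Sound mix = 14+9 = 23
ES_Color grade = 6; EF_Color grade = 6+6 = 12
ES_VFX = 23; EF_VFX = 23+13 = 36
ES_Final cut = max(EF_Pickup shots=3, EF_Editing=6, EF_Color grade=12, EF_VFX=36) = 36; EF_Final cut = 36+14 = 50
Expected project duration μ = 50 days. Critical path: Principal photography → Sound mix → VFX → Final cut.

Variance along critical path = 2.778 + 5.444 + 1.000 + 2.778 = 12.000; σ = 3.464 days.
D = μ + z·σ = 50 + 0.842·3.464 = 52.9 days

52.9 days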